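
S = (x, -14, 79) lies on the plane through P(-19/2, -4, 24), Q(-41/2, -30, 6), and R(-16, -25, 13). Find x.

The plane through P, Q, R has equation −92x − 4y + 62z = 2378.
Substituting S: (-92)x + (4954) = 2378, so x = 28.

28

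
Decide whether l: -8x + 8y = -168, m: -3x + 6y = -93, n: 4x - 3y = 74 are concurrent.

Yes

The three lines meet at one point iff the augmented coefficient matrix [aᵢ bᵢ cᵢ] has rank < 3, i.e. its determinant vanishes.
Here the determinant is 0.
It vanishes, so the lines are concurrent at (11, -10).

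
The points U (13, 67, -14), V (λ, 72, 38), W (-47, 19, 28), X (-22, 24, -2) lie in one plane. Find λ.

-22

Coplanarity ⇔ det[UV; UW; UX] = 0.
Expanding, this is linear in λ: (1230)λ + (27060) = 0.
So λ = -22.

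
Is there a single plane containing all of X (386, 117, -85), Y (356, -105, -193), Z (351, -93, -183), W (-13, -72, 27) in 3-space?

With X as base: XY = (-30, -222, -108), XZ = (-35, -210, -98), XW = (-399, -189, 112).
XZ × XW = (-42042, 43022, -77175).
XY · (XZ × XW) = 45276.
Since 45276 ≠ 0, the four points are not coplanar.

No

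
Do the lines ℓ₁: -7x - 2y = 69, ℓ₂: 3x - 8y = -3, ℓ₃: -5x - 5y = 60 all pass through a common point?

Yes

Intersecting ℓ₁ and ℓ₂: solving the 2×2 system gives (x, y) = (-9, -3).
Substitute into ℓ₃: (-5)(-9) + (-5)(-3) = 60.
This equals 60, so (-9, -3) lies on all three lines and they are concurrent.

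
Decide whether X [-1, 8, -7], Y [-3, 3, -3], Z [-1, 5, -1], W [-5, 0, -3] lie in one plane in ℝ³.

A normal to the plane through X, Y, Z is n = XY × XZ = (-18, 12, 6).
The plane has equation n·P = 72. For W: n·W = 72.
Equal, so W lies in the plane and all four are coplanar.

Yes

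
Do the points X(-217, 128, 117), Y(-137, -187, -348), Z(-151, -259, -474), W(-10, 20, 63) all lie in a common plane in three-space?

A normal to the plane through X, Y, Z is n = XY × XZ = (6210, 16590, -10170).
The plane has equation n·P = -413940. For W: n·W = -371010.
-371010 ≠ -413940, so W is off the plane.

No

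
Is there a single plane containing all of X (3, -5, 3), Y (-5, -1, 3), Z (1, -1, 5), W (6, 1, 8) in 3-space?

Yes

A normal to the plane through X, Y, Z is n = XY × XZ = (8, 16, -24).
The plane has equation n·P = -128. For W: n·W = -128.
Equal, so W lies in the plane and all four are coplanar.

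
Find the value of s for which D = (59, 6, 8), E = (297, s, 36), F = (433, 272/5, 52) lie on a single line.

184/5

Collinearity requires DE × DF = 0; each component is linear in s.
The x-component gives (44)s + (-8096/5) = 0, so s = 184/5.
The remaining components then also vanish.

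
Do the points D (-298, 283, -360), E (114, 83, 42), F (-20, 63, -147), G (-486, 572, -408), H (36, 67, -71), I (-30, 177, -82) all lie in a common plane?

The plane through D, E, F has normal n = DE × DF = (45840, 24000, -35040) and equation n·P = 5746080.
Checking the remaining points: n·G = 5746080, n·H = 5746080, n·I = 5746080.
All equal 5746080, so all 6 points lie in one plane.

Yes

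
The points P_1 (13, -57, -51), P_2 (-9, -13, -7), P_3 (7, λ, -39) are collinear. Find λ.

Collinearity requires P_1P_2 × P_1P_3 = 0; each component is linear in λ.
The x-component gives (-44)λ + (-1980) = 0, so λ = -45.
The remaining components then also vanish.

-45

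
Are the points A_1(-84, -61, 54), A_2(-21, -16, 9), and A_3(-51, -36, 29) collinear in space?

No

A_1A_2 = (63, 45, -45), A_1A_3 = (33, 25, -25).
Comparing components 3 and 1: (-45)(33) − (63)(-25) = 90 ≠ 0, so A_1A_2 and A_1A_3 are not parallel and the points are not collinear.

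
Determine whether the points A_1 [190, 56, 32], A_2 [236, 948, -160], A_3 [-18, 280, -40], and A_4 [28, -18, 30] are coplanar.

No

A normal to the plane through A_1, A_2, A_3 is n = A_1A_2 × A_1A_3 = (-21216, 43248, 195840).
The plane has equation n·P = 4657728. For A_4: n·A_4 = 4502688.
4502688 ≠ 4657728, so A_4 is off the plane.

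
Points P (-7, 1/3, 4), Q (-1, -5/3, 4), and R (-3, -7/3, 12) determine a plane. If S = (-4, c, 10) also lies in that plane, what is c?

-5/3

The plane through P, Q, R has equation −16x − 48y − 8z = 64.
Substituting S: (-48)c + (-16) = 64, so c = -5/3.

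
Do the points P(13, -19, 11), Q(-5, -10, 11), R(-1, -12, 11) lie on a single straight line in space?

Yes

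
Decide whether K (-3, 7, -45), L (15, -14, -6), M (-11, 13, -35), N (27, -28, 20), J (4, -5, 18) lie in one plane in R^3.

No

The plane through K, L, M has normal n = KL × KM = (-444, -492, -60) and equation n·P = 588.
Checking the remaining points: n·N = 588, n·J = -396.
Since n·J = -396 ≠ 588, J is off the plane and the points are not all coplanar.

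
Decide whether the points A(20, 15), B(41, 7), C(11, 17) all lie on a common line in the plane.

No

AB = (21, -8), AC = (-9, 2).
det[AB; AC] = (21)(2) − (-8)(-9) = -30.
The determinant is nonzero, so they are not collinear.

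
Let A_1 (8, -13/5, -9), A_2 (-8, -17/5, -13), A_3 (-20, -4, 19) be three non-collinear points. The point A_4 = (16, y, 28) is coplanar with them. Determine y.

A normal to the plane is n = A_1A_2 × A_1A_3 = (-28, 560, 0).
A_4 lies in the plane iff n · A_1A_4 = 0.
This gives (560)y + (1232) = 0, so y = -11/5.

-11/5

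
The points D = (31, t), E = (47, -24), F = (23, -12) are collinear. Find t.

Collinearity: (D − E) must be parallel to (F − E) = (-24, 12).
Cross-multiplying the components: (t − (-24))·(-24) = (-16)·(12).
Solving gives t = -16.

-16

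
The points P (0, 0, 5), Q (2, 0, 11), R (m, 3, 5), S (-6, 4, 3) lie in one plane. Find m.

Normal to plane PQS: n = (-24, -32, 8); plane equation n·X = 40.
Requiring n·R = 40: (-24)m + (-56) = 40.
So m = -4.

-4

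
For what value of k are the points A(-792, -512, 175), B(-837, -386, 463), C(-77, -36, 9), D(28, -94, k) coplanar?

-243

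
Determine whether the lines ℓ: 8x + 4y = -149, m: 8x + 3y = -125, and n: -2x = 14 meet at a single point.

Intersecting ℓ and m: solving the 2×2 system gives (x, y) = (-53/8, -24).
Substitute into n: (-2)(-53/8) + (0)(-24) = 53/4.
But n requires 14 ≠ 53/4, so the three lines have no common point.

No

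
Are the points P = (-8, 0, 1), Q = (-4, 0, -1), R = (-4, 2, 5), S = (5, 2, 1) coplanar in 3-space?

The four points are coplanar iff the 3×3 determinant with rows PQ, PR, PS is zero.
Rows: (4, 0, -2), (4, 2, 4), (13, 2, 0).
Expanding along the first row: (4)(-8) − (0)(-52) + (-2)(-18) = 4.
Nonzero ⇒ not coplanar.

No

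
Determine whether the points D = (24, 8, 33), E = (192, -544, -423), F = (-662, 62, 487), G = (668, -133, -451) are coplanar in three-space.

A normal to the plane through D, E, F is n = DE × DF = (-225984, 236544, -369600).
The plane has equation n·P = -15728064. For G: n·G = -15728064.
Equal, so G lies in the plane and all four are coplanar.

Yes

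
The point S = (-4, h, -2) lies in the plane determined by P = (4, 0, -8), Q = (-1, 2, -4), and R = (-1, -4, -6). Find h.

Coplanarity requires PQ · (PR × PS) = 0.
PQ = (-5, 2, 4), PR = (-5, -4, 2); the triple product is linear in h with coefficient -10 and constant term 20.
Setting it to zero: h = 2.

2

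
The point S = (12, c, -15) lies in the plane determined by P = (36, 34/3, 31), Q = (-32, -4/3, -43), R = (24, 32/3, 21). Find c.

-10/3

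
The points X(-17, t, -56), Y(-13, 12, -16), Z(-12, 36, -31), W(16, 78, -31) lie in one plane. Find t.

The points are coplanar iff XY · (XZ × XW) = 0.
Expanding, this is linear in t: (420)t + (-27720) = 0.
So t = 66.

66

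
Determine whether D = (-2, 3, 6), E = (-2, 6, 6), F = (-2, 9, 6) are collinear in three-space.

DE = (0, 3, 0), DF = (0, 6, 0).
DE × DF = (0, 0, 0).
The cross product vanishes, so the three points are collinear.

Yes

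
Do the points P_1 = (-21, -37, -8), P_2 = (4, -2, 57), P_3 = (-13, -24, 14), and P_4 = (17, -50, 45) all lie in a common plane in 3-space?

No

A normal to the plane through P_1, P_2, P_3 is n = P_1P_2 × P_1P_3 = (-75, -30, 45).
The plane has equation n·P = 2325. For P_4: n·P_4 = 2250.
2250 ≠ 2325, so P_4 is off the plane.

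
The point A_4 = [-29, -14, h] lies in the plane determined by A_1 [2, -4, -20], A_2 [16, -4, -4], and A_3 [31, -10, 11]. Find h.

-59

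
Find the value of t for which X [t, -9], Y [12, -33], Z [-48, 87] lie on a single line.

Collinearity: (X − Y) must be parallel to (Z − Y) = (-60, 120).
Cross-multiplying the components: (t − 12)·(120) = (24)·(-60).
Solving gives t = 0.

0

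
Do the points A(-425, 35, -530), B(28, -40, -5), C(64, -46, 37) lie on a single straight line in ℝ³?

No

AB = (453, -75, 525), AC = (489, -81, 567).
AB × AC = (0, -126, -18).
The cross product is nonzero, so the points do not lie on one line.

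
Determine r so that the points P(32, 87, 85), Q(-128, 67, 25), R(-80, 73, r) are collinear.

Direction PQ = (-160, -20, -60). From the x-coordinate of R, the parameter along the line is τ = (-80 − 32)/(-160) = 7/10.
Then r = 85 + 7/10·(-60) = 43.

43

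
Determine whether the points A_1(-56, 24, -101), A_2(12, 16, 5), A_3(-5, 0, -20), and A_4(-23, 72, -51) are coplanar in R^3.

No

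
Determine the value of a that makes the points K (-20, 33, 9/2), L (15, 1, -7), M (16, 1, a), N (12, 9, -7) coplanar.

Normal to plane KLN: n = (92, 69/2, 184); plane equation n·P = 253/2.
Requiring n·M = 253/2: (184)a + (3013/2) = 253/2.
So a = -15/2.

-15/2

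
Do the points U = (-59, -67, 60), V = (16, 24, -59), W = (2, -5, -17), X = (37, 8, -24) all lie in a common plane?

The four points are coplanar iff the 3×3 determinant with rows UV, UW, UX is zero.
Rows: (75, 91, -119), (61, 62, -77), (96, 75, -84).
Expanding along the first row: (75)(567) − (91)(2268) + (-119)(-1377) = 0.
Zero determinant ⇒ coplanar.

Yes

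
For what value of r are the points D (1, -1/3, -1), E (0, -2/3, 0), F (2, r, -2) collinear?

0

Collinearity requires DE × DF = 0; each component is linear in r.
The x-component gives (-1)r + (0) = 0, so r = 0.
The remaining components then also vanish.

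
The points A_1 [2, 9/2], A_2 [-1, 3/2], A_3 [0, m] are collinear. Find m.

5/2

The three points are collinear iff det[A_1A_2; A_1A_3] = 0.
This determinant is linear in m: (-3)m + (15/2) = 0, so m = 5/2.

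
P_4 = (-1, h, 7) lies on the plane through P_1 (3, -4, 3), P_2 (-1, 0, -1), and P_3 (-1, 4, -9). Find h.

Coplanarity requires P_1P_2 · (P_1P_3 × P_1P_4) = 0.
P_1P_2 = (-4, 4, -4), P_1P_3 = (-4, 8, -12); the triple product is linear in h with coefficient -32 and constant term -128.
Setting it to zero: h = -4.

-4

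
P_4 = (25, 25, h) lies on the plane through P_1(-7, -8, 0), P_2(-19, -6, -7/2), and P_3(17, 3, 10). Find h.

A normal to the plane is n = P_1P_2 × P_1P_3 = (117/2, 36, -180).
P_4 lies in the plane iff n · P_1P_4 = 0.
This gives (-180)h + (3060) = 0, so h = 17.

17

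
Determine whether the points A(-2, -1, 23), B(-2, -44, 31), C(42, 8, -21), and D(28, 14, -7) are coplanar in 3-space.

The four points are coplanar iff the 3×3 determinant with rows AB, AC, AD is zero.
Rows: (0, -43, 8), (44, 9, -44), (30, 15, -30).
Expanding along the first row: (0)(390) − (-43)(0) + (8)(390) = 3120.
Nonzero ⇒ not coplanar.

No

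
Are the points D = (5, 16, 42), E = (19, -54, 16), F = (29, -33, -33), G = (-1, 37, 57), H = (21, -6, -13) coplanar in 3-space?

No

The plane through D, E, F has normal n = DE × DF = (3976, 426, 994) and equation n·P = 68444.
Checking the remaining points: n·G = 68444, n·H = 68018.
Since n·H = 68018 ≠ 68444, H is off the plane and the points are not all coplanar.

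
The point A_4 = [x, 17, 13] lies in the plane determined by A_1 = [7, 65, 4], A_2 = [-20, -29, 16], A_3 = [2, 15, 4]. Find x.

-11

A normal to the plane is n = A_1A_2 × A_1A_3 = (600, -60, 880).
A_4 lies in the plane iff n · A_1A_4 = 0.
This gives (600)x + (6600) = 0, so x = -11.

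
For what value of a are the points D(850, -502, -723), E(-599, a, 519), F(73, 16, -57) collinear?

Collinearity requires DE × DF = 0; each component is linear in a.
The x-component gives (666)a + (-309024) = 0, so a = 464.
The remaining components then also vanish.

464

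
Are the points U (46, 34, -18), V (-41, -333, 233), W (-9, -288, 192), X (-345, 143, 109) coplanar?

No

With U as base: UV = (-87, -367, 251), UW = (-55, -322, 210), UX = (-391, 109, 127).
UW × UX = (-63784, -75125, -131897).
UV · (UW × UX) = 13936.
Since 13936 ≠ 0, the four points are not coplanar.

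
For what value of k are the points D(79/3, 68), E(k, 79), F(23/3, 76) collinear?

The three points are collinear iff det[DE; DF] = 0.
This determinant is linear in k: (8)k + (-16/3) = 0, so k = 2/3.

2/3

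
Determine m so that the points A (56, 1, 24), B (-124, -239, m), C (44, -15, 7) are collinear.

-231

Collinearity requires AB × AC = 0; each component is linear in m.
The x-component gives (16)m + (3696) = 0, so m = -231.
The remaining components then also vanish.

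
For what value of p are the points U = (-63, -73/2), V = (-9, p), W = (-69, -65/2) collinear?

-145/2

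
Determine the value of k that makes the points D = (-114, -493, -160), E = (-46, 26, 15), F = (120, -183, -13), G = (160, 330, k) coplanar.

154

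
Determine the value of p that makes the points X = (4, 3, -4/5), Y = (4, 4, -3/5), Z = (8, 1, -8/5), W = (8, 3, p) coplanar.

Normal to plane XYZ: n = (-2/5, 4/5, -4); plane equation n·P = 4.
Requiring n·W = 4: (-4)p + (-4/5) = 4.
So p = -6/5.

-6/5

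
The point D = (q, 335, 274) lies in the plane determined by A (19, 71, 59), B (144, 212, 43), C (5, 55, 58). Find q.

237

Coplanarity requires AB · (AC × AD) = 0.
AB = (125, 141, -16), AC = (-14, -16, -1); the triple product is linear in q with coefficient -397 and constant term 94089.
Setting it to zero: q = 237.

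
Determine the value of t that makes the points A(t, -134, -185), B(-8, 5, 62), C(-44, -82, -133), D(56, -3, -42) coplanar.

The points are coplanar iff AB · (AC × AD) = 0.
Expanding, this is linear in t: (-7488)t + (-868608) = 0.
So t = -116.

-116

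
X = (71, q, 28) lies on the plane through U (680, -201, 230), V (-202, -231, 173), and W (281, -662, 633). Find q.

-52

A normal to the plane is n = UV × UW = (-38367, 378189, 394632).
X lies in the plane iff n · UX = 0.
This gives (378189)q + (19665828) = 0, so q = -52.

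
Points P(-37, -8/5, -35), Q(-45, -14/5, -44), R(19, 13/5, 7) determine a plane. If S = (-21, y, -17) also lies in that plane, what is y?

Coplanarity requires PQ · (PR × PS) = 0.
PQ = (-8, -6/5, -9), PR = (56, 21/5, 42); the triple product is linear in y with coefficient -168 and constant term 672/5.
Setting it to zero: y = 4/5.

4/5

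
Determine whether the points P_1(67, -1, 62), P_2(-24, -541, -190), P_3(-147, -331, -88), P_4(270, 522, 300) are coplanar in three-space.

No

With P_1 as base: P_1P_2 = (-91, -540, -252), P_1P_3 = (-214, -330, -150), P_1P_4 = (203, 523, 238).
P_1P_3 × P_1P_4 = (-90, 20482, -44932).
P_1P_2 · (P_1P_3 × P_1P_4) = 270774.
Since 270774 ≠ 0, the four points are not coplanar.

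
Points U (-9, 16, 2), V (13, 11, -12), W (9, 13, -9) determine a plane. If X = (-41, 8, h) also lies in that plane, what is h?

16

The plane through U, V, W has equation 13x − 10y + 24z = -229.
Substituting X: (24)h + (-613) = -229, so h = 16.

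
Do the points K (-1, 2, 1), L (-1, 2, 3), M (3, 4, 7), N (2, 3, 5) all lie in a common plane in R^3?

No

A normal to the plane through K, L, M is n = KL × KM = (-4, 8, 0).
The plane has equation n·P = 20. For N: n·N = 16.
16 ≠ 20, so N is off the plane.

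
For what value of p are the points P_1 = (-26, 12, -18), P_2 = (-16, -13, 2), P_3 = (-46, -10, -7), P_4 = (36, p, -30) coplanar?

Coplanarity ⇔ det[P_1P_2; P_1P_3; P_1P_4] = 0.
Expanding, this is linear in p: (-510)p + (24990) = 0.
So p = 49.

49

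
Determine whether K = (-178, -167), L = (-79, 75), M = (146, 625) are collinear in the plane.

Yes

KL = (99, 242), KM = (324, 792).
Checking proportionality: KM = 36/11·KL, so the vectors are parallel and the points are collinear.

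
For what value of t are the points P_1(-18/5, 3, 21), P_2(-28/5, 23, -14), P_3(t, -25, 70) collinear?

-4/5

Direction P_1P_2 = (-2, 20, -35). From the y-coordinate of P_3, the parameter along the line is τ = (-25 − 3)/20 = -7/5.
Then t = (-18/5) + (-7/5)·(-2) = -4/5.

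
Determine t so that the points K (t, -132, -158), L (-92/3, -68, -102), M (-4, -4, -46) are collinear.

-172/3

Collinearity requires KL × KM = 0; each component is linear in t.
The y-component gives (56)t + (9632/3) = 0, so t = -172/3.
The remaining components then also vanish.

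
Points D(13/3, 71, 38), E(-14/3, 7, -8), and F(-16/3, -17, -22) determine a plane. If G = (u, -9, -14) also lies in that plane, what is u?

Coplanarity requires DE · (DF × DG) = 0.
DE = (-9, -64, -46), DF = (-29/3, -88, -60); the triple product is linear in u with coefficient -208 and constant term -1456/3.
Setting it to zero: u = -7/3.

-7/3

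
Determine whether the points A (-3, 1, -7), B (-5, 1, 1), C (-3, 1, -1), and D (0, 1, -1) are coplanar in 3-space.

A normal to the plane through A, B, C is n = AB × AC = (0, 12, 0).
The plane has equation n·P = 12. For D: n·D = 12.
Equal, so D lies in the plane and all four are coplanar.

Yes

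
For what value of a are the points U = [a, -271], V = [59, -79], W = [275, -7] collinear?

Collinearity: (U − V) must be parallel to (W − V) = (216, 72).
Cross-multiplying the components: (a − 59)·(72) = (-192)·(216).
Solving gives a = -517.

-517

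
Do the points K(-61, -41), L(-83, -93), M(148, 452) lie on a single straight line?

No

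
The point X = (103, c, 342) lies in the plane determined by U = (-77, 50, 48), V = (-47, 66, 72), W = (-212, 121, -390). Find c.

A normal to the plane is n = UV × UW = (-8712, 9900, 4290).
X lies in the plane iff n · UX = 0.
This gives (9900)c + (-801900) = 0, so c = 81.

81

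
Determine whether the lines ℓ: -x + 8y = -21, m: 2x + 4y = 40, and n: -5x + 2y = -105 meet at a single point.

No

The three lines meet at one point iff the augmented coefficient matrix [aᵢ bᵢ cᵢ] has rank < 3, i.e. its determinant vanishes.
Here the determinant is 76.
Nonzero, so no common point exists.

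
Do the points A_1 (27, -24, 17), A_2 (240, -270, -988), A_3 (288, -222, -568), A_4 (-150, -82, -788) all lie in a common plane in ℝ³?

The four points are coplanar iff the 3×3 determinant with rows A_1A_2, A_1A_3, A_1A_4 is zero.
Rows: (213, -246, -1005), (261, -198, -585), (-177, -58, -805).
Expanding along the first row: (213)(125460) − (-246)(-313650) + (-1005)(-50184) = 0.
Zero determinant ⇒ coplanar.

Yes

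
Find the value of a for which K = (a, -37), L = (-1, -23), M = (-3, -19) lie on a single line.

The three points are collinear iff det[KL; KM] = 0.
This determinant is linear in a: (-4)a + (24) = 0, so a = 6.

6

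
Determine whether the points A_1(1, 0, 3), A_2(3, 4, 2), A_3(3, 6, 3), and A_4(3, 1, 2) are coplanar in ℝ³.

The four points are coplanar iff the 3×3 determinant with rows A_1A_2, A_1A_3, A_1A_4 is zero.
Rows: (2, 4, -1), (2, 6, 0), (2, 1, -1).
Expanding along the first row: (2)(-6) − (4)(-2) + (-1)(-10) = 6.
Nonzero ⇒ not coplanar.

No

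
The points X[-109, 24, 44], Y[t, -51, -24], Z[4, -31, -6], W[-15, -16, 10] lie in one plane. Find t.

46

The points are coplanar iff XY · (XZ × XW) = 0.
Expanding, this is linear in t: (-130)t + (5980) = 0.
So t = 46.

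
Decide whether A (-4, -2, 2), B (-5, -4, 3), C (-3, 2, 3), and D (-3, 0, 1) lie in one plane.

A normal to the plane through A, B, C is n = AB × AC = (-6, 2, -2).
The plane has equation n·P = 16. For D: n·D = 16.
Equal, so D lies in the plane and all four are coplanar.

Yes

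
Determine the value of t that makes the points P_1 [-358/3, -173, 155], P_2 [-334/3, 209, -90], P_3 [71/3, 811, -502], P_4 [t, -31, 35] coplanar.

61/3

Coplanarity ⇔ det[P_1P_2; P_1P_3; P_1P_4] = 0.
Expanding, this is linear in t: (-9894)t + (201178) = 0.
So t = 61/3.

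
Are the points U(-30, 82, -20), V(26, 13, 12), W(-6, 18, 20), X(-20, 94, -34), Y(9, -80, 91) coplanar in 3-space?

No

The plane through U, V, W has normal n = UV × UW = (-712, -1472, -1928) and equation n·P = -60784.
Checking the remaining points: n·X = -58576, n·Y = -64096.
Since n·X = -58576 ≠ -60784, X is off the plane and the points are not all coplanar.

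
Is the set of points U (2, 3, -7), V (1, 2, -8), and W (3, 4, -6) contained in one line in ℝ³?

Yes

UV = (-1, -1, -1), UW = (1, 1, 1).
UV × UW = (0, 0, 0).
The cross product vanishes, so the three points are collinear.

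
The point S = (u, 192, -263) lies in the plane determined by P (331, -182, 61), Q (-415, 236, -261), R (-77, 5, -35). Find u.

-281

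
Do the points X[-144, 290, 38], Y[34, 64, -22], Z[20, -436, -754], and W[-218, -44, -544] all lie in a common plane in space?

No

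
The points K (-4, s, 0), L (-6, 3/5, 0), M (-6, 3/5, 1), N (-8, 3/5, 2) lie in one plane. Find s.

3/5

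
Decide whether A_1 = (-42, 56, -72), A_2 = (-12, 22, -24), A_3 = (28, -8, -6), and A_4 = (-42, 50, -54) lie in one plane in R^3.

A normal to the plane through A_1, A_2, A_3 is n = A_1A_2 × A_1A_3 = (828, 1380, 460).
The plane has equation n·P = 9384. For A_4: n·A_4 = 9384.
Equal, so A_4 lies in the plane and all four are coplanar.

Yes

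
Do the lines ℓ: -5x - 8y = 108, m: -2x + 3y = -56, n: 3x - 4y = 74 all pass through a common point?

No

Lines aᵢx + bᵢy = cᵢ with pairwise distinct directions are concurrent exactly when det[aᵢ bᵢ cᵢ] = 0.
Here the determinant is 62.
Nonzero, so no common point exists.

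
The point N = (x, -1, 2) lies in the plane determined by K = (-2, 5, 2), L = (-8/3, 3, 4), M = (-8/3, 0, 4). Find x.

Coplanarity requires KL · (KM × KN) = 0.
KL = (-2/3, -2, 2), KM = (-2/3, -5, 2); the triple product is linear in x with coefficient 6 and constant term 12.
Setting it to zero: x = -2.

-2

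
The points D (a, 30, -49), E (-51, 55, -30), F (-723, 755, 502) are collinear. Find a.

-27

Collinearity requires DE × DF = 0; each component is linear in a.
The y-component gives (532)a + (14364) = 0, so a = -27.
The remaining components then also vanish.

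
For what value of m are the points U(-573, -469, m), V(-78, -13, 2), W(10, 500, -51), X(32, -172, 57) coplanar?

Coplanarity ⇔ det[UV; UW; UX] = 0.
Expanding, this is linear in m: (70422)m + (4788696) = 0.
So m = -68.

-68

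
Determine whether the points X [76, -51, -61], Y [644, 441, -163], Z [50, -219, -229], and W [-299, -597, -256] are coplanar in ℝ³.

No

With X as base: XY = (568, 492, -102), XZ = (-26, -168, -168), XW = (-375, -546, -195).
XZ × XW = (-58968, 57930, -48804).
XY · (XZ × XW) = -14256.
Since -14256 ≠ 0, the four points are not coplanar.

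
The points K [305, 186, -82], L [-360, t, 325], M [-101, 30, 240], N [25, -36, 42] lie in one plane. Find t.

-210

Normal to plane KMN: n = (52140, -39816, 46452); plane equation n·P = 4687860.
Requiring n·L = 4687860: (-39816)t + (-3673500) = 4687860.
So t = -210.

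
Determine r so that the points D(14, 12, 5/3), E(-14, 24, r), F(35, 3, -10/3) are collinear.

Direction DF = (21, -9, -5). From the x-coordinate of E, the parameter along the line is τ = (-14 − 14)/21 = -4/3.
Then r = 5/3 + (-4/3)·(-5) = 25/3.

25/3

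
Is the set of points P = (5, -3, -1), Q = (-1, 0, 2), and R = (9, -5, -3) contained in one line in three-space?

Yes

PQ = (-6, 3, 3), PR = (4, -2, -2).
Each component of PR is -2/3 times the corresponding component of PQ, so PR = -2/3·PQ and the points are collinear.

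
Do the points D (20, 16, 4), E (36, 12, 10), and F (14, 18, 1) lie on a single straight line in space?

DE = (16, -4, 6), DF = (-6, 2, -3).
Comparing components 3 and 1: (6)(-6) − (16)(-3) = 12 ≠ 0, so DE and DF are not parallel and the points are not collinear.

No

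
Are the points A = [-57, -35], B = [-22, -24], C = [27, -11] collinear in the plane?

No

AB = (35, 11), AC = (84, 24).
det[AB; AC] = (35)(24) − (11)(84) = -84.
The determinant is nonzero, so they are not collinear.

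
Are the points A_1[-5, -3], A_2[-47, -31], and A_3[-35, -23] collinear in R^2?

A_1A_2 = (-42, -28), A_1A_3 = (-30, -20).
Checking proportionality: A_1A_3 = 5/7·A_1A_2, so the vectors are parallel and the points are collinear.

Yes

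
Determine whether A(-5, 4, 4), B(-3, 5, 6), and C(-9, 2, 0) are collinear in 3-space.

Yes

AB = (2, 1, 2), AC = (-4, -2, -4).
AB × AC = (0, 0, 0).
The cross product vanishes, so the three points are collinear.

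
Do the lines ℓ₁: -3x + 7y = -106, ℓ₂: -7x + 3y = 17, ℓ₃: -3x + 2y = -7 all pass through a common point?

No

Lines aᵢx + bᵢy = cᵢ with pairwise distinct directions are concurrent exactly when det[aᵢ bᵢ cᵢ] = 0.
Here the determinant is -5.
Nonzero, so no common point exists.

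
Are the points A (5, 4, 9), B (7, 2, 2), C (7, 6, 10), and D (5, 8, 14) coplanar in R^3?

The four points are coplanar iff the 3×3 determinant with rows AB, AC, AD is zero.
Rows: (2, -2, -7), (2, 2, 1), (0, 4, 5).
Expanding along the first row: (2)(6) − (-2)(10) + (-7)(8) = -24.
Nonzero ⇒ not coplanar.

No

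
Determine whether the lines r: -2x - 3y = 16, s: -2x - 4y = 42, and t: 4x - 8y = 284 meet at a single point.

No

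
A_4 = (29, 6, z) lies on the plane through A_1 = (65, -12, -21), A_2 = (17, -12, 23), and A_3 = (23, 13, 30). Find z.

21

A normal to the plane is n = A_1A_2 × A_1A_3 = (-1100, 600, -1200).
A_4 lies in the plane iff n · A_1A_4 = 0.
This gives (-1200)z + (25200) = 0, so z = 21.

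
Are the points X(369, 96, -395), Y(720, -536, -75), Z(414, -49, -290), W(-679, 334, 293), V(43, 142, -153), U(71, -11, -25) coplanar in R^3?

The plane through X, Y, Z has normal n = XY × XZ = (-19960, -22455, -22455) and equation n·P = -651195.
Checking the remaining points: n·W = -526445, n·V = -611275, n·U = -608780.
Since n·W = -526445 ≠ -651195, W is off the plane and the points are not all coplanar.

No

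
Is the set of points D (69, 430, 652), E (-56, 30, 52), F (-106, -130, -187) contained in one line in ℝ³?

No

DE = (-125, -400, -600), DF = (-175, -560, -839).
DE × DF = (-400, 125, 0).
The cross product is nonzero, so the points do not lie on one line.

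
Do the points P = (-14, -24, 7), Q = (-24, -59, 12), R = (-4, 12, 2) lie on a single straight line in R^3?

No

PQ = (-10, -35, 5), PR = (10, 36, -5).
Comparing components 2 and 3: (-35)(-5) − (5)(36) = -5 ≠ 0, so PQ and PR are not parallel and the points are not collinear.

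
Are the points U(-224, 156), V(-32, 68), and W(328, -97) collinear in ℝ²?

UV = (192, -88), UW = (552, -253).
Checking proportionality: UW = 23/8·UV, so the vectors are parallel and the points are collinear.

Yes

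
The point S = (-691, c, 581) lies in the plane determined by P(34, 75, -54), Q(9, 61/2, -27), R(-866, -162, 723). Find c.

-359/2

A normal to the plane is n = PQ × PR = (-56355/2, -4875, -34125).
S lies in the plane iff n · PS = 0.
This gives (-4875)c + (-1750125/2) = 0, so c = -359/2.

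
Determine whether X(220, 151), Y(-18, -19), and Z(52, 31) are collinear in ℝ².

XY = (-238, -170), XZ = (-168, -120).
det[XY; XZ] = (-238)(-120) − (-170)(-168) = 0.
The determinant is zero, so the points are collinear.

Yes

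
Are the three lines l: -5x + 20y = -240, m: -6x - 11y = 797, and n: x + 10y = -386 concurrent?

Lines aᵢx + bᵢy = cᵢ with pairwise distinct directions are concurrent exactly when det[aᵢ bᵢ cᵢ] = 0.
Here the determinant is 0.
It vanishes, so the lines are concurrent at (-76, -31).

Yes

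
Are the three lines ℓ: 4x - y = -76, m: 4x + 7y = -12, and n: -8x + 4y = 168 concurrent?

Intersecting ℓ and m: solving the 2×2 system gives (x, y) = (-17, 8).
Substitute into n: (-8)(-17) + (4)(8) = 168.
This equals 168, so (-17, 8) lies on all three lines and they are concurrent.

Yes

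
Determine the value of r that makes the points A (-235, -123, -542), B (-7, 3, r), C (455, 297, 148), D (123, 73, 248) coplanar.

-62

The points are coplanar iff AB · (AC × AD) = 0.
Expanding, this is linear in r: (-15120)r + (-937440) = 0.
So r = -62.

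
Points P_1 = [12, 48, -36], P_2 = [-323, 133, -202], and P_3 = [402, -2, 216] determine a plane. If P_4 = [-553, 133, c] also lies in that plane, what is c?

-386

Coplanarity requires P_1P_2 · (P_1P_3 × P_1P_4) = 0.
P_1P_2 = (-335, 85, -166), P_1P_3 = (390, -50, 252); the triple product is linear in c with coefficient -16400 and constant term -6330400.
Setting it to zero: c = -386.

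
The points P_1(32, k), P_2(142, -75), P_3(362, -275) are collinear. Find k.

25

The three points are collinear iff det[P_1P_2; P_1P_3] = 0.
This determinant is linear in k: (220)k + (-5500) = 0, so k = 25.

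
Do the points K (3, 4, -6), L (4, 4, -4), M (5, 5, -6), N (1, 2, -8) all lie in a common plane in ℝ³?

No

A normal to the plane through K, L, M is n = KL × KM = (-2, 4, 1).
The plane has equation n·P = 4. For N: n·N = -2.
-2 ≠ 4, so N is off the plane.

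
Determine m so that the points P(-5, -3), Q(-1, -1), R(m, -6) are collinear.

The three points are collinear iff det[PQ; PR] = 0.
This determinant is linear in m: (-2)m + (-22) = 0, so m = -11.

-11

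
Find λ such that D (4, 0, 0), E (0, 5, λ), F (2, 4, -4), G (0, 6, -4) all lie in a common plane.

-2

Normal to plane DFG: n = (8, 8, 4); plane equation n·P = 32.
Requiring n·E = 32: (4)λ + (40) = 32.
So λ = -2.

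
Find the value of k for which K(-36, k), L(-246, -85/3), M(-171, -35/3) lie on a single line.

The three points are collinear iff det[KL; KM] = 0.
This determinant is linear in k: (75)k + (-1375) = 0, so k = 55/3.

55/3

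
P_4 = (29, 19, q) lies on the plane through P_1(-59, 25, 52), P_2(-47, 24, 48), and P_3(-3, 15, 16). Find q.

27

A normal to the plane is n = P_1P_2 × P_1P_3 = (-4, 208, -64).
P_4 lies in the plane iff n · P_1P_4 = 0.
This gives (-64)q + (1728) = 0, so q = 27.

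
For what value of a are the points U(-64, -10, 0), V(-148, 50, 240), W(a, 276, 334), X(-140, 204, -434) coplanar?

The points are coplanar iff UV · (UW × UX) = 0.
Expanding, this is linear in a: (77400)a + (25077600) = 0.
So a = -324.

-324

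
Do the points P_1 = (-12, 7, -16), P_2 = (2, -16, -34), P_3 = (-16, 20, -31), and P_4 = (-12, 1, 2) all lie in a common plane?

No

With P_1 as base: P_1P_2 = (14, -23, -18), P_1P_3 = (-4, 13, -15), P_1P_4 = (0, -6, 18).
P_1P_3 × P_1P_4 = (144, 72, 24).
P_1P_2 · (P_1P_3 × P_1P_4) = -72.
Since -72 ≠ 0, the four points are not coplanar.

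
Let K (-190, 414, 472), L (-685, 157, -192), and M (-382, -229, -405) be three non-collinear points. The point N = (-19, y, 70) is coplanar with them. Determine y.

-51

The plane through K, L, M has equation −201563x − 306627y + 268941z = 38293544.
Substituting N: (-306627)y + (22655567) = 38293544, so y = -51.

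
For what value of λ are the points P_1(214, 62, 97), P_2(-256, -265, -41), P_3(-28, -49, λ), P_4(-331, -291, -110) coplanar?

Normal to plane P_1P_2P_4: n = (18975, -22080, -12305); plane equation n·P = 1498105.
Requiring n·P_3 = 1498105: (-12305)λ + (550620) = 1498105.
So λ = -77.

-77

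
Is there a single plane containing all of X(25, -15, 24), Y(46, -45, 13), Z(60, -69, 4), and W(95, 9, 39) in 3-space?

Yes

A normal to the plane through X, Y, Z is n = XY × XZ = (6, 35, -84).
The plane has equation n·P = -2391. For W: n·W = -2391.
Equal, so W lies in the plane and all four are coplanar.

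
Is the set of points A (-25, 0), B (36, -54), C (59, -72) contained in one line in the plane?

AB = (61, -54), AC = (84, -72).
det[AB; AC] = (61)(-72) − (-54)(84) = 144.
The determinant is nonzero, so they are not collinear.

No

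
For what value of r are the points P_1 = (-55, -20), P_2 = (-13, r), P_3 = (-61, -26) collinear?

22

Collinearity: (P_2 − P_1) must be parallel to (P_3 − P_1) = (-6, -6).
Cross-multiplying the components: (r − (-20))·(-6) = (42)·(-6).
Solving gives r = 22.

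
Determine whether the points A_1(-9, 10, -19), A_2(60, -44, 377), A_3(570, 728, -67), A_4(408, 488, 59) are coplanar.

A normal to the plane through A_1, A_2, A_3 is n = A_1A_2 × A_1A_3 = (-281736, 232596, 80808).
The plane has equation n·P = 3326232. For A_4: n·A_4 = 3326232.
Equal, so A_4 lies in the plane and all four are coplanar.

Yes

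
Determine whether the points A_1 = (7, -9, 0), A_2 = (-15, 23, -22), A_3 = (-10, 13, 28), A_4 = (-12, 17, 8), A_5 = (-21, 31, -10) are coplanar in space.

No

The plane through A_1, A_2, A_3 has normal n = A_1A_2 × A_1A_3 = (1380, 990, 60) and equation n·P = 750.
Checking the remaining points: n·A_4 = 750, n·A_5 = 1110.
Since n·A_5 = 1110 ≠ 750, A_5 is off the plane and the points are not all coplanar.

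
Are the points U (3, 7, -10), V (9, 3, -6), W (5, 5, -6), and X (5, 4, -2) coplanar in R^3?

The four points are coplanar iff the 3×3 determinant with rows UV, UW, UX is zero.
Rows: (6, -4, 4), (2, -2, 4), (2, -3, 8).
Expanding along the first row: (6)(-4) − (-4)(8) + (4)(-2) = 0.
Zero determinant ⇒ coplanar.

Yes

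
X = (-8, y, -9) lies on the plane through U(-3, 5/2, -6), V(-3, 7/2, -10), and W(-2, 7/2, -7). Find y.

The plane through U, V, W has equation 3x − 4y − 1z = -13.
Substituting X: (-4)y + (-15) = -13, so y = -1/2.

-1/2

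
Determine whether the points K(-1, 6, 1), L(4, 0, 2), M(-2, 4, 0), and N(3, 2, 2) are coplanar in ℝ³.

Yes

The four points are coplanar iff the 3×3 determinant with rows KL, KM, KN is zero.
Rows: (5, -6, 1), (-1, -2, -1), (4, -4, 1).
Expanding along the first row: (5)(-6) − (-6)(3) + (1)(12) = 0.
Zero determinant ⇒ coplanar.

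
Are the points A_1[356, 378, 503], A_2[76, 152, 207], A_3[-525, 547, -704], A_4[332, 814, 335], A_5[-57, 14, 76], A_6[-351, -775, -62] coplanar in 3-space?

Yes

The plane through A_1, A_2, A_3 has normal n = A_1A_2 × A_1A_3 = (322806, -77184, -246426) and equation n·P = -38208894.
Checking the remaining points: n·A_4 = -38208894, n·A_5 = -38208894, n·A_6 = -38208894.
All equal -38208894, so all 6 points lie in one plane.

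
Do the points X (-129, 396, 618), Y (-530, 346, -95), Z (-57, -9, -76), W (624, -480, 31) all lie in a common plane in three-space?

With X as base: XY = (-401, -50, -713), XZ = (72, -405, -694), XW = (753, -876, -587).
XZ × XW = (-370209, -480318, 241893).
XY · (XZ × XW) = 0.
The scalar triple product vanishes, so the four points are coplanar.

Yes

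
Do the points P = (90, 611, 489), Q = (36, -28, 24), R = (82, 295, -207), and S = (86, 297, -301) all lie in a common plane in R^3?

Yes

With P as base: PQ = (-54, -639, -465), PR = (-8, -316, -696), PS = (-4, -314, -790).
PR × PS = (31096, -3536, 1248).
PQ · (PR × PS) = 0.
The scalar triple product vanishes, so the four points are coplanar.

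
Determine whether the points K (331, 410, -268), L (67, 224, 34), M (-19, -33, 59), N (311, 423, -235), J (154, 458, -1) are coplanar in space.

Yes

The plane through K, L, M has normal n = KL × KM = (72964, -19372, 51852) and equation n·P = 2312228.
Checking the remaining points: n·N = 2312228, n·J = 2312228.
All equal 2312228, so all 5 points lie in one plane.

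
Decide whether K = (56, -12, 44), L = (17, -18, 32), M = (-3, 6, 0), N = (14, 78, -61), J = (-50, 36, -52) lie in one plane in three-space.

No

The plane through K, L, M has normal n = KL × KM = (480, -1008, -1056) and equation n·P = -7488.
Checking the remaining points: n·N = -7488, n·J = -5376.
Since n·J = -5376 ≠ -7488, J is off the plane and the points are not all coplanar.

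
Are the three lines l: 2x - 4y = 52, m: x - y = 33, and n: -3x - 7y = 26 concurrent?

No

Intersecting l and m: solving the 2×2 system gives (x, y) = (40, 7).
Substitute into n: (-3)(40) + (-7)(7) = -169.
But n requires 26 ≠ -169, so the three lines have no common point.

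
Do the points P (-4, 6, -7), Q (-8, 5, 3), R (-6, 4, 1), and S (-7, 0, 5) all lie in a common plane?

A normal to the plane through P, Q, R is n = PQ × PR = (12, 12, 6).
The plane has equation n·X = -18. For S: n·S = -54.
-54 ≠ -18, so S is off the plane.

No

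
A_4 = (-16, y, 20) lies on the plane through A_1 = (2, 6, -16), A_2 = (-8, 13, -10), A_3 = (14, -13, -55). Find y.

27

A normal to the plane is n = A_1A_2 × A_1A_3 = (-159, -318, 106).
A_4 lies in the plane iff n · A_1A_4 = 0.
This gives (-318)y + (8586) = 0, so y = 27.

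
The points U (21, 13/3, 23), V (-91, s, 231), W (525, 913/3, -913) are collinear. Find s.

-187/3

Collinearity requires UV × UW = 0; each component is linear in s.
The x-component gives (-936)s + (-58344) = 0, so s = -187/3.
The remaining components then also vanish.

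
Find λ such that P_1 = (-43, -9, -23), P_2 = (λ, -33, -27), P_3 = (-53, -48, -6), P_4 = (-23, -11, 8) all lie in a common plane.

-59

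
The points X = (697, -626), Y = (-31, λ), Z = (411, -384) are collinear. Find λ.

Collinearity: (Y − X) must be parallel to (Z − X) = (-286, 242).
Cross-multiplying the components: (λ − (-626))·(-286) = (-728)·(242).
Solving gives λ = -10.

-10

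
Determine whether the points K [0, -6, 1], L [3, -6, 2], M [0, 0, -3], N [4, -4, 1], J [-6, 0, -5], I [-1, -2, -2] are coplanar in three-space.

The plane through K, L, M has normal n = KL × KM = (-6, 12, 18) and equation n·P = -54.
Checking the remaining points: n·N = -54, n·J = -54, n·I = -54.
All equal -54, so all 6 points lie in one plane.

Yes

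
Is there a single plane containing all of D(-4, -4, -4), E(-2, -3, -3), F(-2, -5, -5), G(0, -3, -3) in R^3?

A normal to the plane through D, E, F is n = DE × DF = (0, 4, -4).
The plane has equation n·P = 0. For G: n·G = 0.
Equal, so G lies in the plane and all four are coplanar.

Yes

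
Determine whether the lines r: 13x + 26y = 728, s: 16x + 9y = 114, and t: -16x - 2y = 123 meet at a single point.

Intersecting r and s: solving the 2×2 system gives (x, y) = (-12, 34).
Substitute into t: (-16)(-12) + (-2)(34) = 124.
But t requires 123 ≠ 124, so the three lines have no common point.

No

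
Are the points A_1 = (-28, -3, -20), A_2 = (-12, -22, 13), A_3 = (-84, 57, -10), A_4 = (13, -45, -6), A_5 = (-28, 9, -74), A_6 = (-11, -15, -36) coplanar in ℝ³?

The plane through A_1, A_2, A_3 has normal n = A_1A_2 × A_1A_3 = (-2170, -2008, -104) and equation n·P = 68864.
Checking the remaining points: n·A_4 = 62774, n·A_5 = 50384, n·A_6 = 57734.
Since n·A_4 = 62774 ≠ 68864, A_4 is off the plane and the points are not all coplanar.

No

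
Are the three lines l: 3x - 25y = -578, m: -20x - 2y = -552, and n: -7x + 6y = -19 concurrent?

The three lines meet at one point iff the augmented coefficient matrix [aᵢ bᵢ cᵢ] has rank < 3, i.e. its determinant vanishes.
Here the determinant is 402.
Nonzero, so no common point exists.

No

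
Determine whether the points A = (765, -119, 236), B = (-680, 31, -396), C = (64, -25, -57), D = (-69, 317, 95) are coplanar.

A normal to the plane through A, B, C is n = AB × AC = (15458, 19647, -30680).
The plane has equation n·P = 2246897. For D: n·D = 2246897.
Equal, so D lies in the plane and all four are coplanar.

Yes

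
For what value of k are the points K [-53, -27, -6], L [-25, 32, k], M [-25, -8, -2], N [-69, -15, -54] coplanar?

-82

Normal to plane KMN: n = (-960, 1280, 640); plane equation n·P = 12480.
Requiring n·L = 12480: (640)k + (64960) = 12480.
So k = -82.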